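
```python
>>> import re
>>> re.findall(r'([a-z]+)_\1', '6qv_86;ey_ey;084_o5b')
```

['ey']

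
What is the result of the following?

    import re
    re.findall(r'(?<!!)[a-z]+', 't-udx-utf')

['t', 'udx', 'utf']

The negative lookahead/lookbehind blocks any match where the forbidden context is present.
Since nothing is captured, `findall` lists the 3 matched substrings directly.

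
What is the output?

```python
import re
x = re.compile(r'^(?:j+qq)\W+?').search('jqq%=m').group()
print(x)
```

jqq%

The pattern matches anchored at the start of the string; then one or more of the literal 'j', then the literal 'qq' (non-capturing group); then one or more of a non-word character (lazy).
`search` walks the string left to right and returns the first match it finds.
The match spans [0:4] → 'jqq%'.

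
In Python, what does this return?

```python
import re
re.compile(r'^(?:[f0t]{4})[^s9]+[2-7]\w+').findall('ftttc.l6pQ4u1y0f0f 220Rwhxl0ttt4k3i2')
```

['ftttc.l6pQ4u1y0f0f 220Rwhxl0ttt4k3i2']

`findall` yields the raw match text (1 of them) because the pattern has no groups.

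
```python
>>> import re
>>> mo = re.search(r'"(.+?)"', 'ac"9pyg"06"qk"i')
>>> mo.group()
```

'"9pyg"'

`search` walks the string left to right and returns the first match it finds.
The match spans [2:8] → '"9pyg"'.
Captured: group 1 = '9pyg'.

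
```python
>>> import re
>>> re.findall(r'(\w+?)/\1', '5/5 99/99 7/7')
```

After group 1 captures some text, `\1` only succeeds where that same text appears again.
Scanning left to right: at [0:3] match '5/5', group 1 = '5'; at [4:9] match '99/99', group 1 = '99'; at [10:13] match '7/7', group 1 = '7'.
One capturing group, so `findall` returns just the captured substring from each match — 3 in all.

['5', '99', '7']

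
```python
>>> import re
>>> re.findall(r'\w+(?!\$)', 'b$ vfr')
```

['vfr']

The negative lookaround is zero-width — it rules out positions where the adjacent text would match, without consuming anything.
With no groups in the pattern, `findall` gives back each whole match — 1 here.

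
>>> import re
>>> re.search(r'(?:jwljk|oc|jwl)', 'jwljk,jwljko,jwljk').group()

Alternation isn't longest-match — the leftmost alternative that fits at this position is chosen.
The match spans [0:5] → 'jwljk'.

'jwljk'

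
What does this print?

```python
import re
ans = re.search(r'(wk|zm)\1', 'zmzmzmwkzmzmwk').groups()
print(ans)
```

The backreference `\1` re-matches whatever the first group consumed, character for character.
`search` walks the string left to right and returns the first match it finds.
The match spans [0:4] → 'zmzm'.
Captured: group 1 = 'zm'.

('zm',)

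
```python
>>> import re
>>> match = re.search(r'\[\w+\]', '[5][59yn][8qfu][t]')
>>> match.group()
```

`re.search` scans for the first position where the pattern succeeds.
The match spans [0:3] → '[5]'.

'[5]'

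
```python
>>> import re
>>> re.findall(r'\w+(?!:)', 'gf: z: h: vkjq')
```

The negative lookahead/lookbehind blocks any match where the forbidden context is present.
With no groups in the pattern, `findall` gives back each whole match — 2 here.

['g', 'vkjq']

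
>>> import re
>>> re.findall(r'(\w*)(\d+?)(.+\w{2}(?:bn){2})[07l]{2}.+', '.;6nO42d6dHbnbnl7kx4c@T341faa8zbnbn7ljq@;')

[('6nO42d6dHbnbnl7kx', '4', 'c@T341faa8zbnbn')]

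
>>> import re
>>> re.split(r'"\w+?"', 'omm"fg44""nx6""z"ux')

['omm', '', '', 'ux']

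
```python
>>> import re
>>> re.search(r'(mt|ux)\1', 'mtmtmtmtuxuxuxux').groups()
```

The backreference `\1` re-matches whatever the first group consumed, character for character.
`re.search` tries every starting position until one works.
The match spans [0:4] → 'mtmt'.
Captured: group 1 = 'mt'.

('mt',)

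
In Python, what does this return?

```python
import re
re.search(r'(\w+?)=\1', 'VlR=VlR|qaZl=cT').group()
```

A backreference is literal: `\1` must see the identical characters the first group matched.
`re.search` tries every starting position until one works.
The match spans [0:7] → 'VlR=VlR'.
Captured: group 1 = 'VlR'.

'VlR=VlR'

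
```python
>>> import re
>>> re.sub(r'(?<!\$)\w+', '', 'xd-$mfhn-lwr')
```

The negative lookaround is zero-width — it rules out positions where the adjacent text would match, without consuming anything.
Each match is replaced by ''.

'-$m-'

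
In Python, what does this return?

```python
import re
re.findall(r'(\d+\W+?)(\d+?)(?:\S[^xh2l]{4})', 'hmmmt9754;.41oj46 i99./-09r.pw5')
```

A `+?`/`*?`/`{m,n}?` starts at its minimum and grows only as far as needed for what follows to match.
2 groups means each result is a tuple of 2 captured strings — 2 here.

[('9754;.', '4'), ('99./-', '0')]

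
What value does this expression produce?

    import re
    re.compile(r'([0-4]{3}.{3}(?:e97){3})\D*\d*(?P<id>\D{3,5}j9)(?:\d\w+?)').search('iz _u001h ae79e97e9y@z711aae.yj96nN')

None

Here the pattern never matches, so the call returns None.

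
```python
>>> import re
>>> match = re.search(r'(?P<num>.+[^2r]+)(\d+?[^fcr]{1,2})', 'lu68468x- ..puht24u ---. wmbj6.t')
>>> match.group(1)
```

'lu68468x- ..puht24u ---. wmbj'

The match spans [0:32] → 'lu68468x- ..puht24u ---. wmbj6.t'.
Captured: group 1 = 'lu68468x- ..puht24u ---. wmbj', group 2 = '6.t'.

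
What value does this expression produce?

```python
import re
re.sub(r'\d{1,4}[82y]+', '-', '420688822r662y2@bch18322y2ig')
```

This matches 1 to 4 of a digit; then one or more of one of [82y].
Matches: at [0:9] → '420688822'; at [10:15] → '662y2'; at [19:26] → '18322y2'.
Every occurrence is swapped for '-'.

'-r-@bch-ig'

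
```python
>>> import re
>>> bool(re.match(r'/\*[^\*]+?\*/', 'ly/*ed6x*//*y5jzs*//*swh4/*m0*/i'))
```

With `match`, the pattern is implicitly anchored at the beginning.
Here the string doesn't start with a match, so the call returns None, and `bool(None)` is False.

False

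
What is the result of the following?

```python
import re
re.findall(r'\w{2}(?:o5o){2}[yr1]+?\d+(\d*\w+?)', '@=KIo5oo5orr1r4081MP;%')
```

Pattern: exactly 2 of a word character, then the literal 'o5o' repeated 2 times, then one or more of one of [yr1] (lazy); then one or more of a digit; then zero or more of a digit, then one or more of a word character (lazy) (captured).
The `?` after the quantifier makes it lazy — it takes as little as possible before letting the rest of the pattern try.
Matches: at [2:14] match 'KIo5oo5orr1r', group 1 = 'r'.
`findall` collects group 1 from the one match (1 total).

['r']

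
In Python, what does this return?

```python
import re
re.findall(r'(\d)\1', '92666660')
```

The backreference `\1` re-matches whatever the first group consumed, character for character.
Scanning left to right: at [2:4] match '66', group 1 = '6'; at [4:6] match '66', group 1 = '6'.
One capturing group, so `findall` returns just the captured substring from each match — 2 in all.

['6', '6']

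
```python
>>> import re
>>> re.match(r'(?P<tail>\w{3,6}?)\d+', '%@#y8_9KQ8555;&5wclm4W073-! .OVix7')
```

None

The pattern matches 3 to 6 of a word character (lazy) (captured as 'tail'); then one or more of a digit.
`match` is anchored at position 0; if the pattern doesn't fit there, it returns None.
Here the string doesn't start with a match, so the call returns None.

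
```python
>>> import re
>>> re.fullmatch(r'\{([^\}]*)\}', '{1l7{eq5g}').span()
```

(0, 10)

`fullmatch` succeeds only if the pattern covers the string from start to end.
The match spans [0:10] → '{1l7{eq5g}'.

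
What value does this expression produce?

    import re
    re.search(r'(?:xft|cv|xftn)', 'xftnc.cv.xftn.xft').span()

(0, 3)

Alternation isn't longest-match — the leftmost alternative that fits at this position is chosen.
`search` walks the string left to right and returns the first match it finds.
The match spans [0:3] → 'xft'.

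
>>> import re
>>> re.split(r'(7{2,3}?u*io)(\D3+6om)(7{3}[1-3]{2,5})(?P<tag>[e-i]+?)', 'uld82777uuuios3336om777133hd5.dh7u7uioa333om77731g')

['uld82', '777uuuio', 's3336om', '777133', 'h', 'd5.dh7u7uioa333om77731g']

The pattern matches 2 to 3 of a literal '7' (lazy), then zero or more of the literal 'u', then the literal 'io' (captured); then a non-digit, then one or more of a literal '3', then the literal '6om' (captured); then exactly 3 of a literal '7', then 2 to 5 of a character in [1-3] (captured); then one or more of a character in [e-i] (lazy) (captured as 'tag').
Matches to split on: at [5:27] → '777uuuios3336om777133h'.
`re.split` interleaves the captured-group text with the surrounding fragments.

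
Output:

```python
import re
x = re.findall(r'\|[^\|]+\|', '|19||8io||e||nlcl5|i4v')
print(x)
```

['|19|', '|8io|', '|e|', '|nlcl5|']

Scanning left to right: at [0:4] → '|19|'; at [4:9] → '|8io|'; at [9:12] → '|e|'; at [12:19] → '|nlcl5|'.
With no groups in the pattern, `findall` gives back each whole match — 4 here.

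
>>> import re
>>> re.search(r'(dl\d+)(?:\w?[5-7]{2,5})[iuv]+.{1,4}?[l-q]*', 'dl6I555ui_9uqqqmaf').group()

'dl6I555ui_'

A non-greedy quantifier consumes as few characters as it can — just enough that the remainder of the pattern still matches from where it stops; whatever follows it matches normally.
The match spans [0:10] → 'dl6I555ui_'.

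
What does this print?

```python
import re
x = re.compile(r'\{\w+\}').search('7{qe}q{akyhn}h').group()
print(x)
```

{qe}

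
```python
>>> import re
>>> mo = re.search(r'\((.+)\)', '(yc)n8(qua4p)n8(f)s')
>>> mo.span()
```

(0, 18)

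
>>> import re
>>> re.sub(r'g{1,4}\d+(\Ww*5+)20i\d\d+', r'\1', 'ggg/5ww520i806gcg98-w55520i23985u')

This matches 1 to 4 of a literal 'g', then one or more of a digit; then a non-word character, then zero or more of the literal 'w', then one or more of the literal '5' (captured); then the literal '20i', then a digit, then one or more of a digit.
Matches: at [16:32] → 'g98-w55520i23985'.
`\1` in the replacement pulls in group 1's text for each match.

'ggg/5ww520i806gc-w555u'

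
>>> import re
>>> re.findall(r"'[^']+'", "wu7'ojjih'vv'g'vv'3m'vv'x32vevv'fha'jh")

["'ojjih'", "'g'", "'3m'", "'x32vevv'"]

Scanning left to right: at [3:10] → "'ojjih'"; at [12:15] → "'g'"; at [17:21] → "'3m'"; at [23:32] → "'x32vevv'".
Since nothing is captured, `findall` lists the 4 matched substrings directly.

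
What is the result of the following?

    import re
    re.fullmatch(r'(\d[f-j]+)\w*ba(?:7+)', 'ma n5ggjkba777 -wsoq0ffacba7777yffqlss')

None

`re.fullmatch` is like wrapping the pattern in `^…$` (in single-line mode).
Here there's no way to consume every character, so the call returns None.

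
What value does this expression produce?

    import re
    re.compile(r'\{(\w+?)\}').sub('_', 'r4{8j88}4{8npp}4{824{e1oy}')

Matches: at [2:8] → '{8j88}'; at [9:15] → '{8npp}'; at [20:26] → '{e1oy}'.
`sub` substitutes '_' at each match site.

'r4_4_4{824_'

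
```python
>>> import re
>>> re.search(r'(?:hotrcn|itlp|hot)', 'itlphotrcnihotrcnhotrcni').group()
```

'itlp'

Unlike `match`, `search` isn't anchored — it looks for the pattern anywhere in the string.
The match spans [0:4] → 'itlp'.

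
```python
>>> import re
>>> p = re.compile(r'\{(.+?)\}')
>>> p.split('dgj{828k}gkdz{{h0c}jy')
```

Because the quantifier is non-greedy, it stops expanding at the earliest point where the rest of the pattern can succeed.
`re.split` interleaves the captured-group text with the surrounding fragments.

['dgj', '828k', 'gkdz', '{h0c', 'jy']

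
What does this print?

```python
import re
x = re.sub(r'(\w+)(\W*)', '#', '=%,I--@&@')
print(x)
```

Pattern: one or more of a word character (captured); then zero or more of a non-word character (captured).
Matches: at [3:9] → 'I--@&@'.
Each match is replaced by '#'.

=%,#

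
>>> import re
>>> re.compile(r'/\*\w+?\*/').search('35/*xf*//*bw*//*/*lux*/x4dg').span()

The match spans [2:8] → '/*xf*/'.

(2, 8)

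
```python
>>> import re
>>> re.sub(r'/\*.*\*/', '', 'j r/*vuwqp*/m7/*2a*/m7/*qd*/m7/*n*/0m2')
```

'j r0m2'

Matches: at [3:35] → '/*vuwqp*/m7/*2a*/m7/*qd*/m7/*n*/'.
`sub` substitutes '' at each match site.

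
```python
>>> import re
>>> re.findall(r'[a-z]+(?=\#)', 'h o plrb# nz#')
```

['plrb', 'nz']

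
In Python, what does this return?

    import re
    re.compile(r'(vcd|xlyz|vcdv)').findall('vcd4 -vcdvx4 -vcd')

The regex engine tests alternatives in the order written; an earlier branch that matches wins even if a later one would match more.
Walking the string: at [0:3] match 'vcd', group 1 = 'vcd'; at [6:9] match 'vcd', group 1 = 'vcd'; at [14:17] match 'vcd', group 1 = 'vcd'.
With a single group, `findall` returns only what that group captured — 3 items.

['vcd', 'vcd', 'vcd']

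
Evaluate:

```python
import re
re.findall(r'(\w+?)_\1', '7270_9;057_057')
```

['057']

A backreference is literal: `\1` must see the identical characters the first group matched.
Matches: at [7:14] match '057_057', group 1 = '057'.
One capturing group, so `findall` returns just the captured substring from the one match — 1 in all.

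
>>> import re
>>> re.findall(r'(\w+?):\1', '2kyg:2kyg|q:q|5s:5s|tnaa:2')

A backreference is literal: `\1` must see the identical characters the first group matched.
Matches: at [0:9] match '2kyg:2kyg', group 1 = '2kyg'; at [10:13] match 'q:q', group 1 = 'q'; at [14:19] match '5s:5s', group 1 = '5s'.
Because there's exactly one group, `findall` drops the full match and keeps group 1 from each hit.

['2kyg', 'q', '5s']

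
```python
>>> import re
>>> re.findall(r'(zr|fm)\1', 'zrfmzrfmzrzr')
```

The backreference `\1` re-matches whatever the first group consumed, character for character.
Because there's exactly one group, `findall` drops the full match and keeps group 1 from the one hit.

['zr']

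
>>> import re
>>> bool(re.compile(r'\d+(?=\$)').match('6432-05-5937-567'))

`match` is anchored at position 0; if the pattern doesn't fit there, it returns None.
Here position 0 doesn't satisfy it, so the call returns None, and `bool(None)` is False.

False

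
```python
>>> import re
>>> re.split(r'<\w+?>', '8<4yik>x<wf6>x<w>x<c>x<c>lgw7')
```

['8', 'x', 'x', 'x', 'x', 'lgw7']

The string is cut at each match, leaving 6 pieces.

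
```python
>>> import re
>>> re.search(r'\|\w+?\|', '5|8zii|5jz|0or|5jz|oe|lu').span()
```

(1, 7)

`search` walks the string left to right and returns the first match it finds.
The match spans [1:7] → '|8zii|'.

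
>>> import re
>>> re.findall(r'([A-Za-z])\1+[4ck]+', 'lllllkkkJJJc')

The backreference `\1` re-matches whatever the first group consumed, character for character.
Because there's exactly one group, `findall` drops the full match and keeps group 1 from each hit.

['l', 'J']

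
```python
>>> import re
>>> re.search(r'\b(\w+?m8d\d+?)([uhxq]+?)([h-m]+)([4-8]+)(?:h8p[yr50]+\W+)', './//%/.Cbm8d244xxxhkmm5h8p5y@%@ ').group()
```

The pattern matches a word boundary (`\b`, zero-width); then one or more of a word character (lazy), then the literal 'm8d', then one or more of a digit (lazy) (captured); then one or more of one of [uhxq] (lazy) (captured); then one or more of a character in [h-m] (captured); then one or more of a character in [4-8] (captured); then the literal 'h8p', then one or more of one of [yr50], then one or more of a non-word character (non-capturing group).
Unlike `match`, `search` isn't anchored — it looks for the pattern anywhere in the string.
The match spans [7:32] → 'Cbm8d244xxxhkmm5h8p5y@%@ '.
Captured: group 1 = 'Cbm8d244', group 2 = 'xxx', group 3 = 'hkmm', group 4 = '5'.

'Cbm8d244xxxhkmm5h8p5y@%@ '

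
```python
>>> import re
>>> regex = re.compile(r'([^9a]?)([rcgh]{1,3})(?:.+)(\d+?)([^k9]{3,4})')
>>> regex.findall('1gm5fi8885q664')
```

[('1', 'g', '5', 'q664')]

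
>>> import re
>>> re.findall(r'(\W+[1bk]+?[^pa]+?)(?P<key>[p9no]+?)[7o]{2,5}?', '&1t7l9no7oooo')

The pattern matches one or more of a non-word character, then one or more of one of [1bk] (lazy), then one or more of any character except [pa] (lazy) (captured); then one or more of one of [p9no] (lazy) (captured as 'key'); then 2 to 5 of one of [7o] (lazy).
With the lazy modifier that quantifier settles for the fewest repetitions that let the rest of the pattern succeed (the atoms after it are unaffected and can still be greedy).
Walking the string: at [0:9] match '&1t7l9no7', groups = ('&1t7l', '9n').
Multiple groups make `findall` return tuples — one 2-tuple for the one match.

[('&1t7l', '9n')]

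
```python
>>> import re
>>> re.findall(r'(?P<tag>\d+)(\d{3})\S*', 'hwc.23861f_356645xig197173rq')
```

`findall` packs the 2 group values into a tuple for every match.

[('23', '861')]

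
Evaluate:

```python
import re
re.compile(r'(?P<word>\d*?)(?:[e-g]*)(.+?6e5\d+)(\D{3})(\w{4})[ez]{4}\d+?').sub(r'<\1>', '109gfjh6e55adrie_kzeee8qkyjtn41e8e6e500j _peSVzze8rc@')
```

The pattern matches zero or more of a digit (lazy) (captured as 'word'); then zero or more of a character in [e-g] (non-capturing group); then one or more of any character (lazy), then the literal '6e5', then one or more of a digit (captured); then exactly 3 of a non-digit (captured); then exactly 4 of a word character (captured); then exactly 4 of one of [ez], then one or more of a digit (lazy).
The replacement refers to a captured group, so each match is rewritten using its own captured text.

'<>qkyjtn41e8e6e500j _peSVzze8rc@'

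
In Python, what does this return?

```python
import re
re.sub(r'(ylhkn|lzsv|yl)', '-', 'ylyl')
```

Matches: at [0:2] → 'yl'; at [2:4] → 'yl'.
Every occurrence is swapped for '-'.

'--'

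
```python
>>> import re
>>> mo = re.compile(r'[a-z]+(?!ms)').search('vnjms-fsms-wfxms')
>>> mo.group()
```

'vnjms'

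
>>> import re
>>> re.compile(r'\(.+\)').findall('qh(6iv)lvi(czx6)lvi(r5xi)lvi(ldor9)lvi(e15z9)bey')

Matches: at [2:45] → '(6iv)lvi(czx6)lvi(r5xi)lvi(ldor9)lvi(e15z9)'.
With no groups in the pattern, `findall` gives back each whole match — 1 here.

['(6iv)lvi(czx6)lvi(r5xi)lvi(ldor9)lvi(e15z9)']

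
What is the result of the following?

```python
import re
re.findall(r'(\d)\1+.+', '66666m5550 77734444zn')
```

['6']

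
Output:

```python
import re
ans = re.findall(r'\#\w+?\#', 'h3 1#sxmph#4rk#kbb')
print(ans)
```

['#sxmph#']

Matches: at [4:11] → '#sxmph#'.
No capturing groups, so `findall` returns the 1 full match string.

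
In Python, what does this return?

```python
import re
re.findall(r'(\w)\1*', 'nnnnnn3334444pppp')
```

['n', '3', '4', 'p']

After group 1 captures some text, `\1` only succeeds where that same text appears again.
With a single group, `findall` returns only what that group captured — 4 items.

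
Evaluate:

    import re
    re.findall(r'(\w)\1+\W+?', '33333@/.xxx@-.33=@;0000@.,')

['3', 'x', '3', '0']

After group 1 captures some text, `\1` only succeeds where that same text appears again.
Walking the string: at [0:6] match '33333@', group 1 = '3'; at [8:12] match 'xxx@', group 1 = 'x'; at [14:17] match '33=', group 1 = '3'; at [19:24] match '0000@', group 1 = '0'.
`findall` collects group 1 from each match (4 total).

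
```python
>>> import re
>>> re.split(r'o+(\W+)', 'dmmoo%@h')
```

Pattern: one or more of a literal 'o'; then one or more of a non-word character (captured).
Matches to split on: at [3:7] → 'oo%@'.
`re.split` interleaves the captured-group text with the surrounding fragments.

['dmm', '%@', 'h']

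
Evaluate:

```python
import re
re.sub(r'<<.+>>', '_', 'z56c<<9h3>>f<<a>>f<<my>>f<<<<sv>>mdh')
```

Matches: at [4:33] → '<<9h3>>f<<a>>f<<my>>f<<<<sv>>'.
Each match is replaced by '_'.

'z56c_mdh'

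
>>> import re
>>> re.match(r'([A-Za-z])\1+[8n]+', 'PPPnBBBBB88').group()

'PPPn'

`\1` has to match the exact text group 1 already captured.
`match` is anchored at position 0; if the pattern doesn't fit there, it returns None.
The match spans [0:4] → 'PPPn'.
Captured: group 1 = 'P'.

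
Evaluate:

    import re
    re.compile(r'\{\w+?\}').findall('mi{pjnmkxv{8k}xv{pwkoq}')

['{8k}', '{pwkoq}']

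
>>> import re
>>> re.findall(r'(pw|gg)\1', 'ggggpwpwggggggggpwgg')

['gg', 'pw', 'gg', 'gg']

After group 1 captures some text, `\1` only succeeds where that same text appears again.
Matches: at [0:4] match 'gggg', group 1 = 'gg'; at [4:8] match 'pwpw', group 1 = 'pw'; at [8:12] match 'gggg', group 1 = 'gg'; at [12:16] match 'gggg', group 1 = 'gg'.
Because there's exactly one group, `findall` drops the full match and keeps group 1 from each hit.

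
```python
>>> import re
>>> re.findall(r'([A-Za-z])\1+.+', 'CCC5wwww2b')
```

The backreference `\1` re-matches whatever the first group consumed, character for character.
With a single group, `findall` returns only what that group captured — 1 item.

['C']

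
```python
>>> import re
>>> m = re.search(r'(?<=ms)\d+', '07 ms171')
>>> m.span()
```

(5, 8)

Lookahead/lookbehind check context without consuming it, so the matched span excludes the asserted characters.
Unlike `match`, `search` isn't anchored — it looks for the pattern anywhere in the string.
The match spans [5:8] → '171'.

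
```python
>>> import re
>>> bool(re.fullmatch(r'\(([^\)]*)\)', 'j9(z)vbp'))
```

False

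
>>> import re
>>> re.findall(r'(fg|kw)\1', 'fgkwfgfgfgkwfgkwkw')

['fg', 'kw']

`\1` is not a pattern — it's the concrete string captured by group 1, re-applied verbatim.
Walking the string: at [4:8] match 'fgfg', group 1 = 'fg'; at [14:18] match 'kwkw', group 1 = 'kw'.
With a single group, `findall` returns only what that group captured — 2 items.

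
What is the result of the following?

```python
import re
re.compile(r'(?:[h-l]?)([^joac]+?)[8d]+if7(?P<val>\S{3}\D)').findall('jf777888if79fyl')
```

[('f777', '9fyl')]

The pattern matches optionally a character in [h-l] (non-capturing group); then one or more of any character except [joac] (lazy) (captured); then one or more of one of [8d], then the literal 'if7'; then exactly 3 of a non-whitespace character, then a non-digit (captured as 'val').
Because the quantifier is non-greedy, it stops expanding at the earliest point where the rest of the pattern can succeed.
Matches: at [0:15] match 'jf777888if79fyl', groups = ('f777', '9fyl').
2 groups means the one result is a tuple of 2 captured strings — 1 here.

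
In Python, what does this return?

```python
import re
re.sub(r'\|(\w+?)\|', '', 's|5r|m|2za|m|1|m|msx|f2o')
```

'smmmf2o'

Matches: at [1:5] → '|5r|'; at [6:11] → '|2za|'; at [12:15] → '|1|'; at [16:21] → '|msx|'.
Each match is replaced by ''.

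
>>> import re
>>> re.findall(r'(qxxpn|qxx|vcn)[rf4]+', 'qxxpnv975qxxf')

Matches: at [9:13] match 'qxxf', group 1 = 'qxx'.
`findall` collects group 1 from the one match (1 total).

['qxx']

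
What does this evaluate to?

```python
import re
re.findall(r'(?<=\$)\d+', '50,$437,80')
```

Lookahead/lookbehind check context without consuming it, so the matched span excludes the asserted characters.
Since nothing is captured, `findall` lists the 1 matched substring directly.

['437']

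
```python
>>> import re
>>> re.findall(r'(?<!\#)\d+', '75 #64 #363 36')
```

['75', '4', '63', '36']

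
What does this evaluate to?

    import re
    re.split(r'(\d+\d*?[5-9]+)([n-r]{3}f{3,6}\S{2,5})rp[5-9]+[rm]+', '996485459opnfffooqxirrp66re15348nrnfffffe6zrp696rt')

The group in the pattern means `split` returns the separators' captures alongside the pieces.

['996485459opnfffooqxirrp66re', '15348', 'nrnfffffe6z', 't']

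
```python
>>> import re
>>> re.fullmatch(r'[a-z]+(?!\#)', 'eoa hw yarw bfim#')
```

None

Because the assertion is negative and zero-width, positions next to the forbidden text are skipped.
`fullmatch` succeeds only if the pattern covers the string from start to end.
Here there's no way to consume every character, so the call returns None.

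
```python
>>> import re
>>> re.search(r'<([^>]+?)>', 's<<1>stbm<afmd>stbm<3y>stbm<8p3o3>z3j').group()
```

The match spans [1:5] → '<<1>'.

'<<1>'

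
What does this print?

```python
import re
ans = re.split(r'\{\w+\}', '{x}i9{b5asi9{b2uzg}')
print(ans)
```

Matches to split on: at [0:3] → '{x}'; at [12:19] → '{b2uzg}'.
The string is cut at each match, leaving 3 pieces.

['', 'i9{b5asi9', '']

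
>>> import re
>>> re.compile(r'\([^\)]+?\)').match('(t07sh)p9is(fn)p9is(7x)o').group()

'(t07sh)'

`match` is anchored at position 0; if the pattern doesn't fit there, it returns None.
The match spans [0:7] → '(t07sh)'.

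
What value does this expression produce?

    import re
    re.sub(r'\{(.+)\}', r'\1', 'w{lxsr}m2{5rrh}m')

Matches: at [1:15] → '{lxsr}m2{5rrh}'.
Each match is replaced using the text its own group 1 captured.

'wlxsr}m2{5rrhm'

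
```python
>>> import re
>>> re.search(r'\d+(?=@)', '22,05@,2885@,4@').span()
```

Because the assertion is zero-width, the text it checks is not consumed and won't appear in the result.
`re.search` tries every starting position until one works.
The match spans [3:5] → '05'.

(3, 5)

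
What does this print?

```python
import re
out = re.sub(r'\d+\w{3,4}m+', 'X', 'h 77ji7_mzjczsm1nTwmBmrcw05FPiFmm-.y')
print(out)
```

The pattern matches one or more of a digit; then 3 to 4 of a word character, then one or more of the literal 'm'.
Matches: at [2:9] → '77ji7_m'; at [15:20] → '1nTwm'; at [25:33] → '05FPiFmm'.
Each match is replaced by 'X'.

h XzjczsmXBmrcwX-.y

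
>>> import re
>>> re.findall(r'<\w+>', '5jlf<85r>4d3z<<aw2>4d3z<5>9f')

Scanning left to right: at [4:9] → '<85r>'; at [14:19] → '<aw2>'; at [23:26] → '<5>'.
`findall` yields the raw match text (3 of them) because the pattern has no groups.

['<85r>', '<aw2>', '<5>']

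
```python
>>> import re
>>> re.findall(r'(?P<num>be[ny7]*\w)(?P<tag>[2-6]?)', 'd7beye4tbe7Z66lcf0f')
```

Pattern: the literal 'be', then zero or more of one of [ny7], then a word character (captured as 'num'); then optionally a character in [2-6] (captured as 'tag').
Walking the string: at [2:7] match 'beye4', groups = ('beye', '4'); at [8:13] match 'be7Z6', groups = ('be7Z', '6').
2 groups means each result is a tuple of 2 captured strings — 2 here.

[('beye', '4'), ('be7Z', '6')]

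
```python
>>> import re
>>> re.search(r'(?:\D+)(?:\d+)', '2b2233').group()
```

'b2233'

The pattern matches one or more of a non-digit (non-capturing group); then one or more of a digit (non-capturing group).
The match spans [1:6] → 'b2233'.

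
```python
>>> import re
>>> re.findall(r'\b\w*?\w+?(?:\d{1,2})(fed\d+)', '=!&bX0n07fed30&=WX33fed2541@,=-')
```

['fed30', 'fed2541']

`findall` collects group 1 from each match (2 total).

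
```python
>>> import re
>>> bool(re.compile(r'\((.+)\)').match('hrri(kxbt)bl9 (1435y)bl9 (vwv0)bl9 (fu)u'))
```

`match` is anchored at position 0; if the pattern doesn't fit there, it returns None.
Here the pattern fails at index 0, so the call returns None, and `bool(None)` is False.

False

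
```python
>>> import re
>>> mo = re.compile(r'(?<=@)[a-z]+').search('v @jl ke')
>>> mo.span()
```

Lookahead/lookbehind check context without consuming it, so the matched span excludes the asserted characters.
`re.search` scans for the first position where the pattern succeeds.
The match spans [3:5] → 'jl'.

(3, 5)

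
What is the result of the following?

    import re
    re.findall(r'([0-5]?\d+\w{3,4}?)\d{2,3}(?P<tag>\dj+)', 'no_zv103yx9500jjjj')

This matches optionally a character in [0-5], then one or more of a digit, then 3 to 4 of a word character (lazy) (captured); then 2 to 3 of a digit; then a digit, then one or more of the literal 'j' (captured as 'tag').
Walking the string: at [5:18] match '103yx9500jjjj', groups = ('103yx9', '0jjjj').
With 2 capturing groups, `findall` returns a 2-tuple per match.

[('103yx9', '0jjjj')]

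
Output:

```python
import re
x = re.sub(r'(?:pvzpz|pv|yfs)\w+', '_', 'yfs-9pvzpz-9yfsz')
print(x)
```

Matches: at [5:10] → 'pvzpz'; at [12:16] → 'yfsz'.
`sub` substitutes '_' at each match site.

yfs-9_-9_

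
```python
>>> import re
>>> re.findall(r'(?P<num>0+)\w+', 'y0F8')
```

['0']

The pattern matches one or more of a literal '0' (captured as 'num'); then one or more of a word character.
With a single group, `findall` returns only what that group captured — 1 item.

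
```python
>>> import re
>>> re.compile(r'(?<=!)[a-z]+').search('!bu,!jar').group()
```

'bu'

The `(?=…)`/`(?<=…)` assertion just peeks at neighbouring text; it doesn't advance the match position.
The match spans [1:3] → 'bu'.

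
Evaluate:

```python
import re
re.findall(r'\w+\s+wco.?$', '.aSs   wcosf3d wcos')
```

No capturing groups, so `findall` returns the 1 full match string.

['wcosf3d wcos']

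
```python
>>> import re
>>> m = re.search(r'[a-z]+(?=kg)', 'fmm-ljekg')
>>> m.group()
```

The lookaround is zero-width — it requires the adjacent text to match without consuming it, so the asserted text isn't part of the match.
The match spans [4:7] → 'lje'.

'lje'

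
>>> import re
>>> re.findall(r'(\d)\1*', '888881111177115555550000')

['8', '1', '7', '1', '5', '0']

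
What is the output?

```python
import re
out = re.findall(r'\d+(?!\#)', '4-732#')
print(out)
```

['4', '73']

The negative lookahead/lookbehind blocks any match where the forbidden context is present.
`findall` yields the raw match text (2 of them) because the pattern has no groups.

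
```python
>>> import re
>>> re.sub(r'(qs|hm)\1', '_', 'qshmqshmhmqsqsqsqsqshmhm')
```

'qshmqs___qs_'

A backreference is literal: `\1` must see the identical characters the first group matched.
`sub` substitutes '_' at each match site.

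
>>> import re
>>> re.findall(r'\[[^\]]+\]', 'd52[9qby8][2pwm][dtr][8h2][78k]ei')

No capturing groups, so `findall` returns the 5 full match strings.

['[9qby8]', '[2pwm]', '[dtr]', '[8h2]', '[78k]']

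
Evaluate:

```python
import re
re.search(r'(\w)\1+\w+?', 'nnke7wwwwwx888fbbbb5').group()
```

A backreference is literal: `\1` must see the identical characters the first group matched.
The match spans [0:3] → 'nnk'.

'nnk'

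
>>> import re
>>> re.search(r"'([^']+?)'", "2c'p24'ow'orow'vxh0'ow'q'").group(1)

`re.search` scans for the first position where the pattern succeeds.
The match spans [2:7] → "'p24'".
Captured: group 1 = 'p24'.

'p24'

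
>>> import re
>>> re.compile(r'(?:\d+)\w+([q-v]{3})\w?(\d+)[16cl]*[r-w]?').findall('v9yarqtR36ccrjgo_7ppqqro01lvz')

[('qqr', '01')]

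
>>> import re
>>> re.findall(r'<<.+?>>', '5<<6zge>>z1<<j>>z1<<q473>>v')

['<<6zge>>', '<<j>>', '<<q473>>']

Walking the string: at [1:9] → '<<6zge>>'; at [11:16] → '<<j>>'; at [18:26] → '<<q473>>'.
`findall` yields the raw match text (3 of them) because the pattern has no groups.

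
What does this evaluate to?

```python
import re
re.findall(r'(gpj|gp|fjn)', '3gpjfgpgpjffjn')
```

['gpj', 'gp', 'gpj', 'fjn']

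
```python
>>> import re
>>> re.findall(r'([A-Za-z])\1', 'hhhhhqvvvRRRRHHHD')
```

['h', 'h', 'v', 'R', 'R', 'H']

A backreference is literal: `\1` must see the identical characters the first group matched.
Walking the string: at [0:2] match 'hh', group 1 = 'h'; at [2:4] match 'hh', group 1 = 'h'; at [6:8] match 'vv', group 1 = 'v'; at [9:11] match 'RR', group 1 = 'R'; at [11:13] match 'RR', group 1 = 'R'; ….
With a single group, `findall` returns only what that group captured — 6 items.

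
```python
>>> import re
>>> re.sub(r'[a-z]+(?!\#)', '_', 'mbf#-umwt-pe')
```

The negative lookaround is zero-width — it rules out positions where the adjacent text would match, without consuming anything.
Matches: at [0:2] → 'mb'; at [5:9] → 'umwt'; at [10:12] → 'pe'.
Every occurrence is swapped for '_'.

'_f#-_-_'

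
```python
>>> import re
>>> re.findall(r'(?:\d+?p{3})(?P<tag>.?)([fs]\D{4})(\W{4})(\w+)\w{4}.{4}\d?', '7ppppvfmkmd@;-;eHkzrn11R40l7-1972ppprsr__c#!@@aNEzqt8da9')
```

[('r', 'sr__c', '#!@@', 'aN')]

This matches one or more of a digit (lazy), then exactly 3 of the literal 'p' (non-capturing group); then optionally any character (captured as 'tag'); then one of [fs], then exactly 4 of a non-digit (captured); then exactly 4 of a non-word character (captured); then one or more of a word character (captured); then exactly 4 of a word character, then exactly 4 of any character, then optionally a digit.
Scanning left to right: at [29:56] match '1972ppprsr__c#!@@aNEzqt8da9', groups = ('r', 'sr__c', '#!@@', 'aN').
With 4 capturing groups, `findall` returns a 4-tuple per match.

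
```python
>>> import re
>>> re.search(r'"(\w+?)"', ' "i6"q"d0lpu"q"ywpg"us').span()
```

(1, 5)

`re.search` tries every starting position until one works.
The match spans [1:5] → '"i6"'.
Captured: group 1 = 'i6'.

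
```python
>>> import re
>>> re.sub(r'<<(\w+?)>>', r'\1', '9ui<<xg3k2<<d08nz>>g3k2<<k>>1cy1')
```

'9ui<<xg3k2d08nzg3k2k1cy1'

Matches: at [10:19] → '<<d08nz>>'; at [23:28] → '<<k>>'.
Each match is replaced using the text its own group 1 captured.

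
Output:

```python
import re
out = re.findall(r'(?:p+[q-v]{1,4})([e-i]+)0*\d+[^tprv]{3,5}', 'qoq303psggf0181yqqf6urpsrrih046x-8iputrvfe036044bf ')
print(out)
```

['ggf', 'ih', 'fe']

Pattern: one or more of a literal 'p', then 1 to 4 of a character in [q-v] (non-capturing group); then one or more of a character in [e-i] (captured); then zero or more of the literal '0', then one or more of a digit, then 3 to 5 of any character except [tprv].
Walking the string: at [6:20] match 'psggf0181yqqf6', group 1 = 'ggf'; at [22:35] match 'psrrih046x-8i', group 1 = 'ih'; at [35:51] match 'putrvfe036044bf ', group 1 = 'fe'.
With a single group, `findall` returns only what that group captured — 3 items.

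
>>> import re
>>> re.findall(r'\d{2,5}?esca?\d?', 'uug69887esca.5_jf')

['69887esca']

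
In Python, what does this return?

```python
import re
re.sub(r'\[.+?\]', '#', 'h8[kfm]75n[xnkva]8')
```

'h8#75n#8'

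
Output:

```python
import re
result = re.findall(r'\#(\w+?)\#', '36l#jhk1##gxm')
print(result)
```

['jhk1']

One capturing group, so `findall` returns just the captured substring from the one match — 1 in all.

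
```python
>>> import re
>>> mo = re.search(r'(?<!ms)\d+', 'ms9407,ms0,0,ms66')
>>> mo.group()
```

'407'

Because the assertion is negative and zero-width, positions next to the forbidden text are skipped.
`re.search` tries every starting position until one works.
The match spans [3:6] → '407'.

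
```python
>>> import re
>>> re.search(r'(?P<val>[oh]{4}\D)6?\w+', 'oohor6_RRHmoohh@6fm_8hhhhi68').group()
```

'oohor6_RRHmoohh'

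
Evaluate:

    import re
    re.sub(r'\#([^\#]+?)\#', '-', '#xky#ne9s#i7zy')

Each match is replaced by '-'.

'-ne9s#i7zy'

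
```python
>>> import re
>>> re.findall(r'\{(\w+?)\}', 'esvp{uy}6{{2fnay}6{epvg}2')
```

With a single group, `findall` returns only what that group captured — 3 items.

['uy', '2fnay', 'epvg']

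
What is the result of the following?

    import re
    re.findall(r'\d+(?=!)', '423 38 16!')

['16']

The lookaround is zero-width — it requires the adjacent text to match without consuming it, so the asserted text isn't part of the match.
`findall` yields the raw match text (1 of them) because the pattern has no groups.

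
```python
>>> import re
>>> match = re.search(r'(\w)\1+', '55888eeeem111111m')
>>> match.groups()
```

After group 1 captures some text, `\1` only succeeds where that same text appears again.
`re.search` scans for the first position where the pattern succeeds.
The match spans [0:2] → '55'.
Captured: group 1 = '5'.

('5',)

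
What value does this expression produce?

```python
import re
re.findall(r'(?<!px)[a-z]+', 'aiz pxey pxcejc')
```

['aiz', 'pxey', 'pxcejc']

Because the assertion is negative and zero-width, positions next to the forbidden text are skipped.
Matches: at [0:3] → 'aiz'; at [4:8] → 'pxey'; at [9:15] → 'pxcejc'.
With no groups in the pattern, `findall` gives back each whole match — 3 here.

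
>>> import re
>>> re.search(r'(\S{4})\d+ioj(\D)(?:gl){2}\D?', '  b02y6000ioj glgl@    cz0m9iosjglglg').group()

'b02y6000ioj glgl@'

The pattern matches exactly 4 of a non-whitespace character (captured); then one or more of a digit, then the literal 'ioj'; then a non-digit (captured); then the literal 'gl' repeated 2 times, then optionally a non-digit.
`re.search` scans for the first position where the pattern succeeds.
The match spans [2:19] → 'b02y6000ioj glgl@'.
Captured: group 1 = 'b02y', group 2 = ' '.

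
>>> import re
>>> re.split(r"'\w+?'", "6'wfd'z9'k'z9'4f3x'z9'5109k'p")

Matches to split on: at [1:6] → "'wfd'"; at [8:11] → "'k'"; at [13:19] → "'4f3x'"; at [21:28] → "'5109k'".
Each match becomes a cut point; 5 segments remain.

['6', 'z9', 'z9', 'z9', 'p']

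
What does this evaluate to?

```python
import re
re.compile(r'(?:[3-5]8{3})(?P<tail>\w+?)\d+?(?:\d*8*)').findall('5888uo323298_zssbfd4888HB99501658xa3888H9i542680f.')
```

['uo', 'HB', 'H']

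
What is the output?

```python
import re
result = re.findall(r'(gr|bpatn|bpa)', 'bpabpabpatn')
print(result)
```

Alternation isn't longest-match — the leftmost alternative that fits at this position is chosen.
Walking the string: at [0:3] match 'bpa', group 1 = 'bpa'; at [3:6] match 'bpa', group 1 = 'bpa'; at [6:11] match 'bpatn', group 1 = 'bpatn'.
With a single group, `findall` returns only what that group captured — 3 items.

['bpa', 'bpa', 'bpatn']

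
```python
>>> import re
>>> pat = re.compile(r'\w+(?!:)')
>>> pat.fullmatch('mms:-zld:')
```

The negative lookahead/lookbehind blocks any match where the forbidden context is present.
`fullmatch` succeeds only if the pattern covers the string from start to end.
Here the string isn't matched end-to-end, so the call returns None.

None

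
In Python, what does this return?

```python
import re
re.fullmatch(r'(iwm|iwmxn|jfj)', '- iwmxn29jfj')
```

None

For `fullmatch`, every character of the input must be accounted for by the pattern.
Here the pattern can't cover the whole string, so the call returns None.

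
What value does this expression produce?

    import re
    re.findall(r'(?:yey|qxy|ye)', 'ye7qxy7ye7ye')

`findall` yields the raw match text (4 of them) because the pattern has no groups.

['ye', 'qxy', 'ye', 'ye']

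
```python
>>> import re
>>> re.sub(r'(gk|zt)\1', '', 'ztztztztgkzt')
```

A backreference is literal: `\1` must see the identical characters the first group matched.
Matches: at [0:4] → 'ztzt'; at [4:8] → 'ztzt'.
Every occurrence is swapped for ''.

'gkzt'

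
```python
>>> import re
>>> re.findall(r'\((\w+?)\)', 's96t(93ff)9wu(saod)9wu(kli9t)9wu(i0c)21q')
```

['93ff', 'saod', 'kli9t', 'i0c']

`findall` collects group 1 from each match (4 total).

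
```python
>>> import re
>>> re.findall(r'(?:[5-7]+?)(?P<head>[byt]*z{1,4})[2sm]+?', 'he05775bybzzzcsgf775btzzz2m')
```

With a single group, `findall` returns only what that group captured — 1 item.

['btzzz']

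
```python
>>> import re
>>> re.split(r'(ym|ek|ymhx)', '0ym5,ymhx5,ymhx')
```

`|` is ordered: at each position the engine commits to the first alternative that works.
Because the pattern has a capturing group, `split` also inserts each captured text between the pieces.

['0', 'ym', '5,', 'ym', 'hx5,', 'ym', 'hx']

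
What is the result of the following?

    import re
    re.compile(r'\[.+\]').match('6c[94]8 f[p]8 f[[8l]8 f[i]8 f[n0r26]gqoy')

`re.match` only tries the pattern at the start of the string.
Here the pattern fails at index 0, so the call returns None.

None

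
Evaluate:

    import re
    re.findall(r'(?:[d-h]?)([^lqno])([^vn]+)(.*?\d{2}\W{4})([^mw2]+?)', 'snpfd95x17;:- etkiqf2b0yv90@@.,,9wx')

Because the quantifier is non-greedy, it stops expanding at the earliest point where the rest of the pattern can succeed.
4 groups means the one result is a tuple of 4 captured strings — 1 here.

[('p', 'fd95x17;:- etkiqf2b0y', 'v90@@.,', ',')]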